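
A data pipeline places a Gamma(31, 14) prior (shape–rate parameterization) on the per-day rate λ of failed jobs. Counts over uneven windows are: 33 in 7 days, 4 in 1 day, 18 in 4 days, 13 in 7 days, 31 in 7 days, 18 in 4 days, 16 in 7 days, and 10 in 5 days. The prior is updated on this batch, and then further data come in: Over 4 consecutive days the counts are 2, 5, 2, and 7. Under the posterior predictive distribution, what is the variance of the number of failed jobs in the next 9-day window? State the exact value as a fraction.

1311/40

Total count: 33 + 4 + 18 + 13 + 31 + 18 + 16 + 10 = 143.
Total exposure: 7 + 1 + 4 + 7 + 7 + 4 + 7 + 5 = 42 days.
After the first batch: Gamma(31 + 143, 14 + 42) = Gamma(174, 56).
Total count: 2 + 5 + 2 + 7 = 16.
Total exposure: 4 days.
After the second batch: Gamma(174 + 16, 56 + 4) = Gamma(190, 60).
The posterior predictive for a window of length T is Negative Binomial with variance T·α'·(β'+T)/β'² = 9·190·69/3600 = 1311/40.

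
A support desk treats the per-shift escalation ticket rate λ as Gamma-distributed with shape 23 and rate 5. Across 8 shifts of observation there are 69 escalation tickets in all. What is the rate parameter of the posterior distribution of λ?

Total count 69 over total exposure 8 shifts.
By Gamma–Poisson conjugacy, the posterior is Gamma(α + Σx, β + Σt) = Gamma(23 + 69, 5 + 8) = Gamma(92, 13).

13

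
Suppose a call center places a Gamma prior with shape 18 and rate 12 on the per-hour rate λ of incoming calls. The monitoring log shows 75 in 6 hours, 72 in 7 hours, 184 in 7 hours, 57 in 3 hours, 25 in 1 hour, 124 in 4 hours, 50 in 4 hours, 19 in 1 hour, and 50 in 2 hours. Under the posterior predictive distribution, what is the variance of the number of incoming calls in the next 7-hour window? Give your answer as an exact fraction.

254772/2209

Total count: 75 + 72 + 184 + 57 + 25 + 124 + 50 + 19 + 50 = 656.
Total exposure: 6 + 7 + 7 + 3 + 1 + 4 + 4 + 1 + 2 = 35 hours.
The Gamma prior is conjugate for the Poisson rate, so λ | data ~ Gamma(18+656, 12+35) = Gamma(674, 47).
The posterior predictive for a window of length T is Negative Binomial with variance T·α'·(β'+T)/β'² = 7·674·54/2209 = 254772/2209.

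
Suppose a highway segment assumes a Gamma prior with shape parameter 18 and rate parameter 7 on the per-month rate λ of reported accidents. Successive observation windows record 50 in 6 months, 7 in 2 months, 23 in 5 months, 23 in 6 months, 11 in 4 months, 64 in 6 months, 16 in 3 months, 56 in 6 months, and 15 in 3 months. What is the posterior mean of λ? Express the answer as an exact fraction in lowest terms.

283/48

Total count: 50 + 7 + 23 + 23 + 11 + 64 + 16 + 56 + 15 = 265.
Total exposure: 6 + 2 + 5 + 6 + 4 + 6 + 3 + 6 + 3 = 41 months.
The Gamma prior is conjugate for the Poisson rate, so λ | data ~ Gamma(18+265, 7+41) = Gamma(283, 48).
Posterior mean = α'/β' = 283/48.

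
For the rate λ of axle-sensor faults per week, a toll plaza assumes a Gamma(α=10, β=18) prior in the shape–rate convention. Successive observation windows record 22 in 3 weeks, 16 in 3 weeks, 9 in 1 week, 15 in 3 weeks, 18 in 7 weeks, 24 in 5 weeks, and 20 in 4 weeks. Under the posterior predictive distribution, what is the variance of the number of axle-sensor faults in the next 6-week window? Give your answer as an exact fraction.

5025/242

Total count: 22 + 16 + 9 + 15 + 18 + 24 + 20 = 124.
Total exposure: 3 + 3 + 1 + 3 + 7 + 5 + 4 = 26 weeks.
Posterior: α' = 10 + 124 = 134, β' = 18 + 26 = 44.
The posterior predictive for a window of length T is Negative Binomial with variance T·α'·(β'+T)/β'² = 6·134·50/1936 = 5025/242.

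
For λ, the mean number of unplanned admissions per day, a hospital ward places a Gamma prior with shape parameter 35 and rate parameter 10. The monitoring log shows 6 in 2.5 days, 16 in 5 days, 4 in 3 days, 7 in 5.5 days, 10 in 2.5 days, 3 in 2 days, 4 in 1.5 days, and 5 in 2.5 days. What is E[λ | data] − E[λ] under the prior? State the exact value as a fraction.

-41/46

Total count: 6 + 16 + 4 + 7 + 10 + 3 + 4 + 5 = 55.
Total exposure: 2.5 + 5 + 3 + 5.5 + 2.5 + 2 + 1.5 + 2.5 = 24.5 days.
Gamma(α, β) with Poisson data over total exposure Σt gives posterior Gamma(α+Σx, β+Σt) = Gamma(90, 69/2).
Posterior mean = 90/(69/2) = 60/23; prior mean = 35/10 = 7/2. Difference = 60/23 − 7/2 = -41/46.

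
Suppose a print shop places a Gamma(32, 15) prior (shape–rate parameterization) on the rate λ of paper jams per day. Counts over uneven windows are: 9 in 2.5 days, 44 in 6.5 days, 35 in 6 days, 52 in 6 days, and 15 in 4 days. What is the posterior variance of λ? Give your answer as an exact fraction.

187/1600

Total count: 9 + 44 + 35 + 52 + 15 = 155.
Total exposure: 2.5 + 6.5 + 6 + 6 + 4 = 25 days.
Conjugate update: add total count to the shape and total exposure to the rate, giving Gamma(187, 40).
Posterior variance = α'/β'² = 187/1600.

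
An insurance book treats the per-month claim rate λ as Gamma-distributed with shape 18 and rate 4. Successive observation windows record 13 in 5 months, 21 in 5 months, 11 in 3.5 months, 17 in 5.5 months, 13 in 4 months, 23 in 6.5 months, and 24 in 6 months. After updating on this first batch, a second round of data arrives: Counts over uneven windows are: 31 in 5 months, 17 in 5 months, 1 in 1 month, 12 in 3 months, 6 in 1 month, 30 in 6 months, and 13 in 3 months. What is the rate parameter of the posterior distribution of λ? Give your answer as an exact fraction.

Total count: 13 + 21 + 11 + 17 + 13 + 23 + 24 = 122.
Total exposure: 5 + 5 + 3.5 + 5.5 + 4 + 6.5 + 6 = 35.5 months.
After the first batch: Gamma(18 + 122, 4 + 35.5) = Gamma(140, 79/2).
Total count: 31 + 17 + 1 + 12 + 6 + 30 + 13 = 110.
Total exposure: 5 + 5 + 1 + 3 + 1 + 6 + 3 = 24 months.
After the second batch: Gamma(140 + 110, 79/2 + 24) = Gamma(250, 127/2).

127/2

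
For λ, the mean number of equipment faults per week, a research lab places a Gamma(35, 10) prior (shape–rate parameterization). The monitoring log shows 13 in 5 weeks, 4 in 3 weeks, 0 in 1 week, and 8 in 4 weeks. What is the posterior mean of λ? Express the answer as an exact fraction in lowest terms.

Total count: 13 + 4 + 0 + 8 = 25.
Total exposure: 5 + 3 + 1 + 4 = 13 weeks.
By Gamma–Poisson conjugacy, the posterior is Gamma(α + Σx, β + Σt) = Gamma(35 + 25, 10 + 13) = Gamma(60, 23).
Posterior mean = α'/β' = 60/23.

60/23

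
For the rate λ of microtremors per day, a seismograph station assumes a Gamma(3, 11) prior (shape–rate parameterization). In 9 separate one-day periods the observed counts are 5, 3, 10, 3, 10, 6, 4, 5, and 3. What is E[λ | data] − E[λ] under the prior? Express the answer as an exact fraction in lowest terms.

128/55

Total count: 5 + 3 + 10 + 3 + 10 + 6 + 4 + 5 + 3 = 49.
Total exposure: 9 days.
Posterior: α' = 3 + 49 = 52, β' = 11 + 9 = 20.
Posterior mean = 52/20 = 13/5; prior mean = 3/11 = 3/11. Difference = 13/5 − 3/11 = 128/55.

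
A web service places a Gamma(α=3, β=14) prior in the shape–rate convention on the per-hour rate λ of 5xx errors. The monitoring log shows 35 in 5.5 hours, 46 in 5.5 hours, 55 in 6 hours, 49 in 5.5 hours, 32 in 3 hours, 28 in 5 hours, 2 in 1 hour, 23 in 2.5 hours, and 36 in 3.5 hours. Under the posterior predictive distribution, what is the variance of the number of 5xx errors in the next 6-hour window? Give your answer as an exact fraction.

Total count: 35 + 46 + 55 + 49 + 32 + 28 + 2 + 23 + 36 = 306.
Total exposure: 5.5 + 5.5 + 6 + 5.5 + 3 + 5 + 1 + 2.5 + 3.5 = 37.5 hours.
The Gamma prior is conjugate for the Poisson rate, so λ | data ~ Gamma(3+306, 14+37.5) = Gamma(309, 103/2).
The posterior predictive for a window of length T is Negative Binomial with variance T·α'·(β'+T)/β'² = 6·309·(115/2)/(10609/4) = 4140/103.

4140/103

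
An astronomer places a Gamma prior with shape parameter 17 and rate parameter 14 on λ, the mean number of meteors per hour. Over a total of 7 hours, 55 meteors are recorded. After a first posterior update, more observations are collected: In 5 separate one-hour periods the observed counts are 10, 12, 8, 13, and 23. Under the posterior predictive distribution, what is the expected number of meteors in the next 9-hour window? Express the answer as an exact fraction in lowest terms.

621/13

Total count 55 over total exposure 7 hours.
After the first batch: Gamma(17 + 55, 14 + 7) = Gamma(72, 21).
Total count: 10 + 12 + 8 + 13 + 23 = 66.
Total exposure: 5 hours.
After the second batch: Gamma(72 + 66, 21 + 5) = Gamma(138, 26).
Predictive mean over a 9-hour window = T·E[λ|data] = 9·138/26 = 621/13.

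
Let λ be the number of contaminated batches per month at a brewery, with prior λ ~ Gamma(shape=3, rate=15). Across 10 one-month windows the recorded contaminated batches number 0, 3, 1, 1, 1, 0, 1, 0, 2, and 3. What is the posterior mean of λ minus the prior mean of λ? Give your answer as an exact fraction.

2/5

Total count: 0 + 3 + 1 + 1 + 1 + 0 + 1 + 0 + 2 + 3 = 12.
Total exposure: 10 months.
Conjugate update: add total count to the shape and total exposure to the rate, giving Gamma(15, 25).
Posterior mean = 15/25 = 3/5; prior mean = 3/15 = 1/5. Difference = 3/5 − 1/5 = 2/5.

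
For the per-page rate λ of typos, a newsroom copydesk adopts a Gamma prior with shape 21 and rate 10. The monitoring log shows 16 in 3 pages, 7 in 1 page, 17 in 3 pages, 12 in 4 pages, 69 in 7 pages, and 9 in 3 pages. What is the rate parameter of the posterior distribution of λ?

31

Total count: 16 + 7 + 17 + 12 + 69 + 9 = 130.
Total exposure: 3 + 1 + 3 + 4 + 7 + 3 = 21 pages.
The Gamma prior is conjugate for the Poisson rate, so λ | data ~ Gamma(21+130, 10+21) = Gamma(151, 31).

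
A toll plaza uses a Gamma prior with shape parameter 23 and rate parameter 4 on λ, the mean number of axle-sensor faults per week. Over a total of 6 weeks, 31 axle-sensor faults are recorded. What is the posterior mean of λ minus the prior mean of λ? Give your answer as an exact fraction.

Total count 31 over total exposure 6 weeks.
Posterior: α' = 23 + 31 = 54, β' = 4 + 6 = 10.
Posterior mean = 54/10 = 27/5; prior mean = 23/4 = 23/4. Difference = 27/5 − 23/4 = -7/20.

-7/20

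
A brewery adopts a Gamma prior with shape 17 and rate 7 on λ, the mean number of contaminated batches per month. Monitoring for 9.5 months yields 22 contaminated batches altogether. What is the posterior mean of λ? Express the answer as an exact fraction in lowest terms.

26/11

Total count 22 over total exposure 9.5 months.
By Gamma–Poisson conjugacy, the posterior is Gamma(α + Σx, β + Σt) = Gamma(17 + 22, 7 + 9.5) = Gamma(39, 33/2).
Posterior mean = α'/β' = 39/(33/2) = 26/11.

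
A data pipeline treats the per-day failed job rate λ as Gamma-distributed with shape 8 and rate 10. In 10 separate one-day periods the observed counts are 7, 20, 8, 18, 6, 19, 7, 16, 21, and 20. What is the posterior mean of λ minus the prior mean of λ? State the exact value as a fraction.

Total count: 7 + 20 + 8 + 18 + 6 + 19 + 7 + 16 + 21 + 20 = 142.
Total exposure: 10 days.
Posterior: α' = 8 + 142 = 150, β' = 10 + 10 = 20.
Posterior mean = 150/20 = 15/2; prior mean = 8/10 = 4/5. Difference = 15/2 − 4/5 = 67/10.

67/10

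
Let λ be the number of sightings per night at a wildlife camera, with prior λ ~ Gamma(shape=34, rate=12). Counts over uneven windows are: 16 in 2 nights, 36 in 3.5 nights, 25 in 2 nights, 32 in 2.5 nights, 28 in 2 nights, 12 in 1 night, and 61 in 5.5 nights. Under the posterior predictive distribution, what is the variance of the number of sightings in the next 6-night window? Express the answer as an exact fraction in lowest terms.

3504/61

Total count: 16 + 36 + 25 + 32 + 28 + 12 + 61 = 210.
Total exposure: 2 + 3.5 + 2 + 2.5 + 2 + 1 + 5.5 = 18.5 nights.
Gamma(α, β) with Poisson data over total exposure Σt gives posterior Gamma(α+Σx, β+Σt) = Gamma(244, 61/2).
The posterior predictive for a window of length T is Negative Binomial with variance T·α'·(β'+T)/β'² = 6·244·(73/2)/(3721/4) = 3504/61.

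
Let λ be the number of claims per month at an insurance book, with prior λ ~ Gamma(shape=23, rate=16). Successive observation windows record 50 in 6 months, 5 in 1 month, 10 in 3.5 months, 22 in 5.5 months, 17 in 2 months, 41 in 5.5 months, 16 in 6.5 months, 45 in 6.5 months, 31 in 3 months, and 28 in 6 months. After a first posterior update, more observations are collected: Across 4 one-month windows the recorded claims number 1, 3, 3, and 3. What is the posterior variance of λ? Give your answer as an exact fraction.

1192/17161

Total count: 50 + 5 + 10 + 22 + 17 + 41 + 16 + 45 + 31 + 28 = 265.
Total exposure: 6 + 1 + 3.5 + 5.5 + 2 + 5.5 + 6.5 + 6.5 + 3 + 6 = 45.5 months.
After the first batch: Gamma(23 + 265, 16 + 45.5) = Gamma(288, 123/2).
Total count: 1 + 3 + 3 + 3 = 10.
Total exposure: 4 months.
After the second batch: Gamma(288 + 10, 123/2 + 4) = Gamma(298, 131/2).
Posterior variance = α'/β'² = 298/(17161/4) = 1192/17161.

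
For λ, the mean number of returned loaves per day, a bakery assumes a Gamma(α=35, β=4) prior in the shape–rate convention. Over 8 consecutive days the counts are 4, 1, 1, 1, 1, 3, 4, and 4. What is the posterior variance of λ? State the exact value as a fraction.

Total count: 4 + 1 + 1 + 1 + 1 + 3 + 4 + 4 = 19.
Total exposure: 8 days.
The Gamma prior is conjugate for the Poisson rate, so λ | data ~ Gamma(35+19, 4+8) = Gamma(54, 12).
Posterior variance = α'/β'² = 54/144 = 3/8.

3/8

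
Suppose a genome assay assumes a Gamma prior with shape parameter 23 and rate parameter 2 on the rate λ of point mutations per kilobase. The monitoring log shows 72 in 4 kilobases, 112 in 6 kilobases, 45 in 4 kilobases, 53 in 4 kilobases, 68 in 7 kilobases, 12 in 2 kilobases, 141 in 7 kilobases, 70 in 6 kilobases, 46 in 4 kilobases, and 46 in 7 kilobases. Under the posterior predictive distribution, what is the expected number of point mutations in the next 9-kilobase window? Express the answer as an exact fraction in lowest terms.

Total count: 72 + 112 + 45 + 53 + 68 + 12 + 141 + 70 + 46 + 46 = 665.
Total exposure: 4 + 6 + 4 + 4 + 7 + 2 + 7 + 6 + 4 + 7 = 51 kilobases.
The Gamma prior is conjugate for the Poisson rate, so λ | data ~ Gamma(23+665, 2+51) = Gamma(688, 53).
Predictive mean over a 9-kilobase window = T·E[λ|data] = 9·688/53 = 6192/53.

6192/53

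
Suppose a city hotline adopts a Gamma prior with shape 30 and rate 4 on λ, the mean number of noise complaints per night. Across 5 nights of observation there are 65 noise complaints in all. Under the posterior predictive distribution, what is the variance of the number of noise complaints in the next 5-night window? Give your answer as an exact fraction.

6650/81

Total count 65 over total exposure 5 nights.
Gamma(α, β) with Poisson data over total exposure Σt gives posterior Gamma(α+Σx, β+Σt) = Gamma(95, 9).
The posterior predictive for a window of length T is Negative Binomial with variance T·α'·(β'+T)/β'² = 5·95·14/81 = 6650/81.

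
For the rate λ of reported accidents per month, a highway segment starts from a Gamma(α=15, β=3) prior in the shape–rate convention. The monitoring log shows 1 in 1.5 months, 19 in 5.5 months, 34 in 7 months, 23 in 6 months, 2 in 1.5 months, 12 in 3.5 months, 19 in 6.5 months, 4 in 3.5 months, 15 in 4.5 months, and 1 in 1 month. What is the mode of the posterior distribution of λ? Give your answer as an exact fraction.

96/29

Total count: 1 + 19 + 34 + 23 + 2 + 12 + 19 + 4 + 15 + 1 = 130.
Total exposure: 1.5 + 5.5 + 7 + 6 + 1.5 + 3.5 + 6.5 + 3.5 + 4.5 + 1 = 40.5 months.
The Gamma prior is conjugate for the Poisson rate, so λ | data ~ Gamma(15+130, 3+40.5) = Gamma(145, 87/2).
Posterior mode = (α'−1)/β' = 144/(87/2) = 96/29.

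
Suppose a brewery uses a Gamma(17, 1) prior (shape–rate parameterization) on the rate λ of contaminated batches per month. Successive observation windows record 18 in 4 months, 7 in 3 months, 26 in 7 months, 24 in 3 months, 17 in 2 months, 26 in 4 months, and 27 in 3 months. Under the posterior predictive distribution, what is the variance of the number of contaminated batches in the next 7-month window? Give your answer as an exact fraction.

476/9

Total count: 18 + 7 + 26 + 24 + 17 + 26 + 27 = 145.
Total exposure: 4 + 3 + 7 + 3 + 2 + 4 + 3 = 26 months.
Posterior: α' = 17 + 145 = 162, β' = 1 + 26 = 27.
The posterior predictive for a window of length T is Negative Binomial with variance T·α'·(β'+T)/β'² = 7·162·34/729 = 476/9.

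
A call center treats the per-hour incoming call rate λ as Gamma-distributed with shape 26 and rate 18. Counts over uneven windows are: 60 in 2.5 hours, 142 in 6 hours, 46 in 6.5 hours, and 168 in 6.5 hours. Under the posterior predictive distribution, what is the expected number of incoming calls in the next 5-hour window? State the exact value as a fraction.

Total count: 60 + 142 + 46 + 168 = 416.
Total exposure: 2.5 + 6 + 6.5 + 6.5 = 21.5 hours.
Posterior: α' = 26 + 416 = 442, β' = 18 + 21.5 = 79/2.
Predictive mean over a 5-hour window = T·E[λ|data] = 5·442/(79/2) = 4420/79.

4420/79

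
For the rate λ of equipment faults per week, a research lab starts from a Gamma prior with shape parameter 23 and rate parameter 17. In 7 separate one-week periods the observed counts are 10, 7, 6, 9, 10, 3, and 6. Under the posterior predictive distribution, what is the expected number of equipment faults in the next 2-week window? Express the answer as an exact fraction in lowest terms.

37/6

Total count: 10 + 7 + 6 + 9 + 10 + 3 + 6 = 51.
Total exposure: 7 weeks.
Conjugate update: add total count to the shape and total exposure to the rate, giving Gamma(74, 24).
Predictive mean over a 2-week window = T·E[λ|data] = 2·74/24 = 37/6.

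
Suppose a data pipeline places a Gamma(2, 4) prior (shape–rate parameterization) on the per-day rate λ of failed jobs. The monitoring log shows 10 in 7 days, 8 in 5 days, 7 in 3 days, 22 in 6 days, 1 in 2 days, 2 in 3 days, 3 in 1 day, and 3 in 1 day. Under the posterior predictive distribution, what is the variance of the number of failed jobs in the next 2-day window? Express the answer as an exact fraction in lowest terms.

493/128

Total count: 10 + 8 + 7 + 22 + 1 + 2 + 3 + 3 = 56.
Total exposure: 7 + 5 + 3 + 6 + 2 + 3 + 1 + 1 = 28 days.
Posterior: α' = 2 + 56 = 58, β' = 4 + 28 = 32.
The posterior predictive for a window of length T is Negative Binomial with variance T·α'·(β'+T)/β'² = 2·58·34/1024 = 493/128.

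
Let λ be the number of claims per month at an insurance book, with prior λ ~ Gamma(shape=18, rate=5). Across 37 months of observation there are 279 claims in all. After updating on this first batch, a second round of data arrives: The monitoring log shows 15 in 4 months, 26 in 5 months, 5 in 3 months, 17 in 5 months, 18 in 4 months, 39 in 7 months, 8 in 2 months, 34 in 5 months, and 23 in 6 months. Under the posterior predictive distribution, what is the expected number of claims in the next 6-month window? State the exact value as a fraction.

2892/83

Total count 279 over total exposure 37 months.
After the first batch: Gamma(18 + 279, 5 + 37) = Gamma(297, 42).
Total count: 15 + 26 + 5 + 17 + 18 + 39 + 8 + 34 + 23 = 185.
Total exposure: 4 + 5 + 3 + 5 + 4 + 7 + 2 + 5 + 6 = 41 months.
After the second batch: Gamma(297 + 185, 42 + 41) = Gamma(482, 83).
Predictive mean over a 6-month window = T·E[λ|data] = 6·482/83 = 2892/83.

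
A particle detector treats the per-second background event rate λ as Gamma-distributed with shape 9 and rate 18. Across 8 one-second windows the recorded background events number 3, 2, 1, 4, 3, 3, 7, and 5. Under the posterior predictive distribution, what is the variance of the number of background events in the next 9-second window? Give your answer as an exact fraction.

Total count: 3 + 2 + 1 + 4 + 3 + 3 + 7 + 5 = 28.
Total exposure: 8 seconds.
Gamma(α, β) with Poisson data over total exposure Σt gives posterior Gamma(α+Σx, β+Σt) = Gamma(37, 26).
The posterior predictive for a window of length T is Negative Binomial with variance T·α'·(β'+T)/β'² = 9·37·35/676 = 11655/676.

11655/676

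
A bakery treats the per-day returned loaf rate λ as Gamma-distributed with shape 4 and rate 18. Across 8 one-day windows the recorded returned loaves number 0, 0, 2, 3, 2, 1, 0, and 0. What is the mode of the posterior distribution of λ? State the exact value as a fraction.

11/26

Total count: 0 + 0 + 2 + 3 + 2 + 1 + 0 + 0 = 8.
Total exposure: 8 days.
The Gamma prior is conjugate for the Poisson rate, so λ | data ~ Gamma(4+8, 18+8) = Gamma(12, 26).
Posterior mode = (α'−1)/β' = 11/26.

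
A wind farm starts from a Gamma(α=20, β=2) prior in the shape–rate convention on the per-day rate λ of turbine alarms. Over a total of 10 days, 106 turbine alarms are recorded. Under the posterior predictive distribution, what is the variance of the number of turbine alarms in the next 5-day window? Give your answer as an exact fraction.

Total count 106 over total exposure 10 days.
The Gamma prior is conjugate for the Poisson rate, so λ | data ~ Gamma(20+106, 2+10) = Gamma(126, 12).
The posterior predictive for a window of length T is Negative Binomial with variance T·α'·(β'+T)/β'² = 5·126·17/144 = 595/8.

595/8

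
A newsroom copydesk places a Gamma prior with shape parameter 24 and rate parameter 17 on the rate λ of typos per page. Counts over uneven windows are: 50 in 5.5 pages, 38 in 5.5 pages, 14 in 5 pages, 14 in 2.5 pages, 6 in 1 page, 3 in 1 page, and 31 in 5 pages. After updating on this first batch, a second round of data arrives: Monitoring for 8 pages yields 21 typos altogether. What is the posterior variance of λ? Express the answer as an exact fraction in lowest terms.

Total count: 50 + 38 + 14 + 14 + 6 + 3 + 31 = 156.
Total exposure: 5.5 + 5.5 + 5 + 2.5 + 1 + 1 + 5 = 25.5 pages.
After the first batch: Gamma(24 + 156, 17 + 25.5) = Gamma(180, 85/2).
Total count 21 over total exposure 8 pages.
After the second batch: Gamma(180 + 21, 85/2 + 8) = Gamma(201, 101/2).
Posterior variance = α'/β'² = 201/(10201/4) = 804/10201.

804/10201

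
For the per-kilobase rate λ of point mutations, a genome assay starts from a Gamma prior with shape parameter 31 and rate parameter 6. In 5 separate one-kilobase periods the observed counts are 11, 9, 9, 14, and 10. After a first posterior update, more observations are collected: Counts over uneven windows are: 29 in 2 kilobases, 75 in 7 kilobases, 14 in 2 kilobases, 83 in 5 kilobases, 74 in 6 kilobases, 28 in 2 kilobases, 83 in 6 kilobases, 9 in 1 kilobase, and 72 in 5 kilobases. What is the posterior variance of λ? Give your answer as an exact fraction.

551/2209

Total count: 11 + 9 + 9 + 14 + 10 = 53.
Total exposure: 5 kilobases.
After the first batch: Gamma(31 + 53, 6 + 5) = Gamma(84, 11).
Total count: 29 + 75 + 14 + 83 + 74 + 28 + 83 + 9 + 72 = 467.
Total exposure: 2 + 7 + 2 + 5 + 6 + 2 + 6 + 1 + 5 = 36 kilobases.
After the second batch: Gamma(84 + 467, 11 + 36) = Gamma(551, 47).
Posterior variance = α'/β'² = 551/2209.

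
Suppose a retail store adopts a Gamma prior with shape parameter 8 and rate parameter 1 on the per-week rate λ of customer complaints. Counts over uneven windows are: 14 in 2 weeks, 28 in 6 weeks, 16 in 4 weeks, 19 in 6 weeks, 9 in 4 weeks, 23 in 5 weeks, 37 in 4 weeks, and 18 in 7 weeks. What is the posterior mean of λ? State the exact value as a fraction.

Total count: 14 + 28 + 16 + 19 + 9 + 23 + 37 + 18 = 164.
Total exposure: 2 + 6 + 4 + 6 + 4 + 5 + 4 + 7 = 38 weeks.
Gamma(α, β) with Poisson data over total exposure Σt gives posterior Gamma(α+Σx, β+Σt) = Gamma(172, 39).
Posterior mean = α'/β' = 172/39.

172/39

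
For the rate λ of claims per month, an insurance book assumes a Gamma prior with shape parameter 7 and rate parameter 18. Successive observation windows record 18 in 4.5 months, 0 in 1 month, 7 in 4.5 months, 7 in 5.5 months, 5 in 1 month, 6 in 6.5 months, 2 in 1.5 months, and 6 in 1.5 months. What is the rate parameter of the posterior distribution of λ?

Total count: 18 + 0 + 7 + 7 + 5 + 6 + 2 + 6 = 51.
Total exposure: 4.5 + 1 + 4.5 + 5.5 + 1 + 6.5 + 1.5 + 1.5 = 26 months.
The Gamma prior is conjugate for the Poisson rate, so λ | data ~ Gamma(7+51, 18+26) = Gamma(58, 44).

44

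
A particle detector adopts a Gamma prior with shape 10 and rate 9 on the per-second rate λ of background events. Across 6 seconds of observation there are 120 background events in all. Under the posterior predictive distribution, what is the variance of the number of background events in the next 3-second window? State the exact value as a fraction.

Total count 120 over total exposure 6 seconds.
Conjugate update: add total count to the shape and total exposure to the rate, giving Gamma(130, 15).
The posterior predictive for a window of length T is Negative Binomial with variance T·α'·(β'+T)/β'² = 3·130·18/225 = 156/5.

156/5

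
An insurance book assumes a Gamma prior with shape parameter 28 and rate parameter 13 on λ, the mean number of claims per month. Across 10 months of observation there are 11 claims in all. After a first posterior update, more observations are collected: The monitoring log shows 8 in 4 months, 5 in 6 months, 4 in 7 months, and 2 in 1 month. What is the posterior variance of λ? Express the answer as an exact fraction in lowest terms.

Total count 11 over total exposure 10 months.
After the first batch: Gamma(28 + 11, 13 + 10) = Gamma(39, 23).
Total count: 8 + 5 + 4 + 2 = 19.
Total exposure: 4 + 6 + 7 + 1 = 18 months.
After the second batch: Gamma(39 + 19, 23 + 18) = Gamma(58, 41).
Posterior variance = α'/β'² = 58/1681.

58/1681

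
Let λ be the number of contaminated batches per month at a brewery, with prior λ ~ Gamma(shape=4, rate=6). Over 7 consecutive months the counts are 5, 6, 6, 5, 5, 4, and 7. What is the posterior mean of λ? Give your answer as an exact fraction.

42/13

Total count: 5 + 6 + 6 + 5 + 5 + 4 + 7 = 38.
Total exposure: 7 months.
Posterior: α' = 4 + 38 = 42, β' = 6 + 7 = 13.
Posterior mean = α'/β' = 42/13.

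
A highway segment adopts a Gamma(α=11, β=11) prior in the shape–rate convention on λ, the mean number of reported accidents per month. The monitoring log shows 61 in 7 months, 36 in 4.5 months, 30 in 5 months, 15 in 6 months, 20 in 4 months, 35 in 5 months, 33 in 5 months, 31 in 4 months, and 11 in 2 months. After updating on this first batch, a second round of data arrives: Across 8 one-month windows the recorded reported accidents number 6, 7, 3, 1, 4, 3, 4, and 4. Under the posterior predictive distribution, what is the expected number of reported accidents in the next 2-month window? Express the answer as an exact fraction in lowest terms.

420/41

Total count: 61 + 36 + 30 + 15 + 20 + 35 + 33 + 31 + 11 = 272.
Total exposure: 7 + 4.5 + 5 + 6 + 4 + 5 + 5 + 4 + 2 = 42.5 months.
After the first batch: Gamma(11 + 272, 11 + 42.5) = Gamma(283, 107/2).
Total count: 6 + 7 + 3 + 1 + 4 + 3 + 4 + 4 = 32.
Total exposure: 8 months.
After the second batch: Gamma(283 + 32, 107/2 + 8) = Gamma(315, 123/2).
Predictive mean over a 2-month window = T·E[λ|data] = 2·315/(123/2) = 420/41.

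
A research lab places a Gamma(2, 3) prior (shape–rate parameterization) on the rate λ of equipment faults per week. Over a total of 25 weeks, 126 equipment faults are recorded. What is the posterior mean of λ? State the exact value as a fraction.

Total count 126 over total exposure 25 weeks.
By Gamma–Poisson conjugacy, the posterior is Gamma(α + Σx, β + Σt) = Gamma(2 + 126, 3 + 25) = Gamma(128, 28).
Posterior mean = α'/β' = 128/28 = 32/7.

32/7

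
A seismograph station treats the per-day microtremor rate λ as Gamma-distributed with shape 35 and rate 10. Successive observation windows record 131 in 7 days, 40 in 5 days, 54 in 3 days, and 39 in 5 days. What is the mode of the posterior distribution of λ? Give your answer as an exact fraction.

149/15

Total count: 131 + 40 + 54 + 39 = 264.
Total exposure: 7 + 5 + 3 + 5 = 20 days.
Conjugate update: add total count to the shape and total exposure to the rate, giving Gamma(299, 30).
Posterior mode = (α'−1)/β' = 298/30 = 149/15.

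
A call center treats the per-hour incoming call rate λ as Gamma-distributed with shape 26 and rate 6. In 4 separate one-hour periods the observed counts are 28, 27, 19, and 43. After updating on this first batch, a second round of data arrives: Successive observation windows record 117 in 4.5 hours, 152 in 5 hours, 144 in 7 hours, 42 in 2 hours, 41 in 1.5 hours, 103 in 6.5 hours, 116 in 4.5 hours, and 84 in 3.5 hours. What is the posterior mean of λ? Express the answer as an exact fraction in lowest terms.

Total count: 28 + 27 + 19 + 43 = 117.
Total exposure: 4 hours.
After the first batch: Gamma(26 + 117, 6 + 4) = Gamma(143, 10).
Total count: 117 + 152 + 144 + 42 + 41 + 103 + 116 + 84 = 799.
Total exposure: 4.5 + 5 + 7 + 2 + 1.5 + 6.5 + 4.5 + 3.5 = 34.5 hours.
After the second batch: Gamma(143 + 799, 10 + 34.5) = Gamma(942, 89/2).
Posterior mean = α'/β' = 942/(89/2) = 1884/89.

1884/89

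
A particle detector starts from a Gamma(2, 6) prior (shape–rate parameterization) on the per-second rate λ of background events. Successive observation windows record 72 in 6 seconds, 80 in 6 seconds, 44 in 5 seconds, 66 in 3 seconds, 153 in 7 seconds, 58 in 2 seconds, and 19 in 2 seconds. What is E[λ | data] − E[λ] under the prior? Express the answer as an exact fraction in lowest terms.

Total count: 72 + 80 + 44 + 66 + 153 + 58 + 19 = 492.
Total exposure: 6 + 6 + 5 + 3 + 7 + 2 + 2 = 31 seconds.
The Gamma prior is conjugate for the Poisson rate, so λ | data ~ Gamma(2+492, 6+31) = Gamma(494, 37).
Posterior mean = 494/37 = 494/37; prior mean = 2/6 = 1/3. Difference = 494/37 − 1/3 = 1445/111.

1445/111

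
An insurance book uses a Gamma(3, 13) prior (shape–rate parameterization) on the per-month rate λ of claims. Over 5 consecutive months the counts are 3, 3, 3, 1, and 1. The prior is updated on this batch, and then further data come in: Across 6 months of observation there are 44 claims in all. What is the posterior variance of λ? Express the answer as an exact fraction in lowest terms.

29/288

Total count: 3 + 3 + 3 + 1 + 1 = 11.
Total exposure: 5 months.
After the first batch: Gamma(3 + 11, 13 + 5) = Gamma(14, 18).
Total count 44 over total exposure 6 months.
After the second batch: Gamma(14 + 44, 18 + 6) = Gamma(58, 24).
Posterior variance = α'/β'² = 58/576 = 29/288.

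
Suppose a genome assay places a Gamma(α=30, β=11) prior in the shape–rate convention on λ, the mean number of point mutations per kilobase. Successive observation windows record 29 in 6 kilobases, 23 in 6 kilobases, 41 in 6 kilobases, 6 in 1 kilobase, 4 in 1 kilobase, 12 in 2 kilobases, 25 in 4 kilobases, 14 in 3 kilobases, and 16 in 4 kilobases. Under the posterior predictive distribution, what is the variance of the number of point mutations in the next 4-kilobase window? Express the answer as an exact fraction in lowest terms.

2400/121

Total count: 29 + 23 + 41 + 6 + 4 + 12 + 25 + 14 + 16 = 170.
Total exposure: 6 + 6 + 6 + 1 + 1 + 2 + 4 + 3 + 4 = 33 kilobases.
The Gamma prior is conjugate for the Poisson rate, so λ | data ~ Gamma(30+170, 11+33) = Gamma(200, 44).
The posterior predictive for a window of length T is Negative Binomial with variance T·α'·(β'+T)/β'² = 4·200·48/1936 = 2400/121.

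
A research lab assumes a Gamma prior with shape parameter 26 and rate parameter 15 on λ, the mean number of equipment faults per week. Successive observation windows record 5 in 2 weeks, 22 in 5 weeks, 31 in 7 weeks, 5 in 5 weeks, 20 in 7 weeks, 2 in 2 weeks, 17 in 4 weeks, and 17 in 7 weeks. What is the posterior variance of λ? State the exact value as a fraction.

Total count: 5 + 22 + 31 + 5 + 20 + 2 + 17 + 17 = 119.
Total exposure: 2 + 5 + 7 + 5 + 7 + 2 + 4 + 7 = 39 weeks.
Conjugate update: add total count to the shape and total exposure to the rate, giving Gamma(145, 54).
Posterior variance = α'/β'² = 145/2916.

145/2916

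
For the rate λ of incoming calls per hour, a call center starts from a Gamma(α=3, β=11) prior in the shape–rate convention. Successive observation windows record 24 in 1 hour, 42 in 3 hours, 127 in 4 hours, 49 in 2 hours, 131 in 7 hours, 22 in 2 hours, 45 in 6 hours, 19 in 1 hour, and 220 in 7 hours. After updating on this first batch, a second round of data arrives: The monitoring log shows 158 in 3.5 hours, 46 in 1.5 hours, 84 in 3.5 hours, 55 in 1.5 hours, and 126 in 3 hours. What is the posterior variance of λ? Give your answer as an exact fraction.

Total count: 24 + 42 + 127 + 49 + 131 + 22 + 45 + 19 + 220 = 679.
Total exposure: 1 + 3 + 4 + 2 + 7 + 2 + 6 + 1 + 7 = 33 hours.
After the first batch: Gamma(3 + 679, 11 + 33) = Gamma(682, 44).
Total count: 158 + 46 + 84 + 55 + 126 = 469.
Total exposure: 3.5 + 1.5 + 3.5 + 1.5 + 3 = 13 hours.
After the second batch: Gamma(682 + 469, 44 + 13) = Gamma(1151, 57).
Posterior variance = α'/β'² = 1151/3249.

1151/3249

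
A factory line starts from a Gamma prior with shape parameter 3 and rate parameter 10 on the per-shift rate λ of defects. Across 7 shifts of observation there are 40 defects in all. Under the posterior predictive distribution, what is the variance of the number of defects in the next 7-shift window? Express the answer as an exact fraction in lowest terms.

7224/289

Total count 40 over total exposure 7 shifts.
Conjugate update: add total count to the shape and total exposure to the rate, giving Gamma(43, 17).
The posterior predictive for a window of length T is Negative Binomial with variance T·α'·(β'+T)/β'² = 7·43·24/289 = 7224/289.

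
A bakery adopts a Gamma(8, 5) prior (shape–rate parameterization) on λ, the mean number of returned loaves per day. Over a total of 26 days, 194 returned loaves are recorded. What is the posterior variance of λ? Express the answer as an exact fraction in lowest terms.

Total count 194 over total exposure 26 days.
Conjugate update: add total count to the shape and total exposure to the rate, giving Gamma(202, 31).
Posterior variance = α'/β'² = 202/961.

202/961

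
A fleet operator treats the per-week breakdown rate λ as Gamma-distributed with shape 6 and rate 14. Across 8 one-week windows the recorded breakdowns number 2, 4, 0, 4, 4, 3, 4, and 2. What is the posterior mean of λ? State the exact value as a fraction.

Total count: 2 + 4 + 0 + 4 + 4 + 3 + 4 + 2 = 23.
Total exposure: 8 weeks.
Posterior: α' = 6 + 23 = 29, β' = 14 + 8 = 22.
Posterior mean = α'/β' = 29/22.

29/22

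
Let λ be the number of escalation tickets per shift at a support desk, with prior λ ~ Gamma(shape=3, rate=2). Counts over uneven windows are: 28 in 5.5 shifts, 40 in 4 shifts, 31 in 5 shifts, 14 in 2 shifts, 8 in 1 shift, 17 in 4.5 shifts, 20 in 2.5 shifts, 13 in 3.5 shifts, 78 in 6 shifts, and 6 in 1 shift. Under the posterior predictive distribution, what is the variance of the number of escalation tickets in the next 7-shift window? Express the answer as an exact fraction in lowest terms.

Total count: 28 + 40 + 31 + 14 + 8 + 17 + 20 + 13 + 78 + 6 = 255.
Total exposure: 5.5 + 4 + 5 + 2 + 1 + 4.5 + 2.5 + 3.5 + 6 + 1 = 35 shifts.
Posterior: α' = 3 + 255 = 258, β' = 2 + 35 = 37.
The posterior predictive for a window of length T is Negative Binomial with variance T·α'·(β'+T)/β'² = 7·258·44/1369 = 79464/1369.

79464/1369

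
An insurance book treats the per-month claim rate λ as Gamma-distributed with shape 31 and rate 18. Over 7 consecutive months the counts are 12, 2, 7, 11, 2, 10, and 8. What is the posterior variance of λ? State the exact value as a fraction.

Total count: 12 + 2 + 7 + 11 + 2 + 10 + 8 = 52.
Total exposure: 7 months.
Posterior: α' = 31 + 52 = 83, β' = 18 + 7 = 25.
Posterior variance = α'/β'² = 83/625.

83/625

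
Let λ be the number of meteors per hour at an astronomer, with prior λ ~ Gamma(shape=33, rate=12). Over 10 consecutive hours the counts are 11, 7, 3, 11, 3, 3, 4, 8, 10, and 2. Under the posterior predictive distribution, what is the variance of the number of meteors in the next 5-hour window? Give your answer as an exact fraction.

Total count: 11 + 7 + 3 + 11 + 3 + 3 + 4 + 8 + 10 + 2 = 62.
Total exposure: 10 hours.
Conjugate update: add total count to the shape and total exposure to the rate, giving Gamma(95, 22).
The posterior predictive for a window of length T is Negative Binomial with variance T·α'·(β'+T)/β'² = 5·95·27/484 = 12825/484.

12825/484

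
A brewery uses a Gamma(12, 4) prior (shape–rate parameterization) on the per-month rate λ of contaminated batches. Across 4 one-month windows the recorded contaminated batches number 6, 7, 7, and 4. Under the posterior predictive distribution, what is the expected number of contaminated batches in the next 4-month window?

Total count: 6 + 7 + 7 + 4 = 24.
Total exposure: 4 months.
Conjugate update: add total count to the shape and total exposure to the rate, giving Gamma(36, 8).
Predictive mean over a 4-month window = T·E[λ|data] = 4·36/8 = 18.

18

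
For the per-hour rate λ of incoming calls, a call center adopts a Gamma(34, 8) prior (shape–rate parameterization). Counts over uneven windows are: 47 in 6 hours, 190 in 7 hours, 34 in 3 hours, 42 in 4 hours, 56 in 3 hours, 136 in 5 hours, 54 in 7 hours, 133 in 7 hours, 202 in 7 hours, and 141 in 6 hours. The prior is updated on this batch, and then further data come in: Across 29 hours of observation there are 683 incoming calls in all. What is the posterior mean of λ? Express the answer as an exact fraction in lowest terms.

Total count: 47 + 190 + 34 + 42 + 56 + 136 + 54 + 133 + 202 + 141 = 1035.
Total exposure: 6 + 7 + 3 + 4 + 3 + 5 + 7 + 7 + 7 + 6 = 55 hours.
After the first batch: Gamma(34 + 1035, 8 + 55) = Gamma(1069, 63).
Total count 683 over total exposure 29 hours.
After the second batch: Gamma(1069 + 683, 63 + 29) = Gamma(1752, 92).
Posterior mean = α'/β' = 1752/92 = 438/23.

438/23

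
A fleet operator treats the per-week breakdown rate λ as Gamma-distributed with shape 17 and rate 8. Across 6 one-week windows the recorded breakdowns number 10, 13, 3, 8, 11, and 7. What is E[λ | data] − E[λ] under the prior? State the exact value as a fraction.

157/56

Total count: 10 + 13 + 3 + 8 + 11 + 7 = 52.
Total exposure: 6 weeks.
By Gamma–Poisson conjugacy, the posterior is Gamma(α + Σx, β + Σt) = Gamma(17 + 52, 8 + 6) = Gamma(69, 14).
Posterior mean = 69/14 = 69/14; prior mean = 17/8 = 17/8. Difference = 69/14 − 17/8 = 157/56.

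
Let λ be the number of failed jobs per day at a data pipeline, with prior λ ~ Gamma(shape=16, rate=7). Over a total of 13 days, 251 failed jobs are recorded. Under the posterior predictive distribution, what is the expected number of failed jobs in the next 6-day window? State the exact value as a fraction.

801/10

Total count 251 over total exposure 13 days.
Gamma(α, β) with Poisson data over total exposure Σt gives posterior Gamma(α+Σx, β+Σt) = Gamma(267, 20).
Predictive mean over a 6-day window = T·E[λ|data] = 6·267/20 = 801/10.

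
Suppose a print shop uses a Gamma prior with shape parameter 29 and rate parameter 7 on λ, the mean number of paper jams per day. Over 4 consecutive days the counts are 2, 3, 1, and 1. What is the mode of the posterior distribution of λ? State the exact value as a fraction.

Total count: 2 + 3 + 1 + 1 = 7.
Total exposure: 4 days.
Posterior: α' = 29 + 7 = 36, β' = 7 + 4 = 11.
Posterior mode = (α'−1)/β' = 35/11.

35/11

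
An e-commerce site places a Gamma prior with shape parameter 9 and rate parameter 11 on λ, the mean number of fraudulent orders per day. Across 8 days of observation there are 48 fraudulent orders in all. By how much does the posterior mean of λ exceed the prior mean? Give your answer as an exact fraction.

24/11

Total count 48 over total exposure 8 days.
Posterior: α' = 9 + 48 = 57, β' = 11 + 8 = 19.
Posterior mean = 57/19 = 3; prior mean = 9/11 = 9/11. Difference = 3 − 9/11 = 24/11.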